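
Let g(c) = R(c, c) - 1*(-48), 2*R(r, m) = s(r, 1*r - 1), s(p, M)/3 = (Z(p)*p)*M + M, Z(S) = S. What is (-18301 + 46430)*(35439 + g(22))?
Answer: 2855909241/2 ≈ 1.4280e+9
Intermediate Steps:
s(p, M) = 3*M + 3*M*p**2 (s(p, M) = 3*((p*p)*M + M) = 3*(p**2*M + M) = 3*(M*p**2 + M) = 3*(M + M*p**2) = 3*M + 3*M*p**2)
R(r, m) = 3*(1 + r**2)*(-1 + r)/2 (R(r, m) = (3*(1*r - 1)*(1 + r**2))/2 = (3*(r - 1)*(1 + r**2))/2 = (3*(-1 + r)*(1 + r**2))/2 = (3*(1 + r**2)*(-1 + r))/2 = 3*(1 + r**2)*(-1 + r)/2)
g(c) = 48 + 3*(1 + c**2)*(-1 + c)/2 (g(c) = 3*(1 + c**2)*(-1 + c)/2 - 1*(-48) = 3*(1 + c**2)*(-1 + c)/2 + 48 = 48 + 3*(1 + c**2)*(-1 + c)/2)
(-18301 + 46430)*(35439 + g(22)) = (-18301 + 46430)*(35439 + (48 + 3*(1 + 22**2)*(-1 + 22)/2)) = 28129*(35439 + (48 + (3/2)*(1 + 484)*21)) = 28129*(35439 + (48 + (3/2)*485*21)) = 28129*(35439 + (48 + 30555/2)) = 28129*(35439 + 30651/2) = 28129*(101529/2) = 2855909241/2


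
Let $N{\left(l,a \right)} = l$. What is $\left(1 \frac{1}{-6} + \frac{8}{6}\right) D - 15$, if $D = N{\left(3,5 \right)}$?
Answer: $- \frac{23}{2} \approx -11.5$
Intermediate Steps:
$D = 3$
$\left(1 \frac{1}{-6} + \frac{8}{6}\right) D - 15 = \left(1 \frac{1}{-6} + \frac{8}{6}\right) 3 - 15 = \left(1 \left(- \frac{1}{6}\right) + 8 \cdot \frac{1}{6}\right) 3 - 15 = \left(- \frac{1}{6} + \frac{4}{3}\right) 3 - 15 = \frac{7}{6} \cdot 3 - 15 = \frac{7}{2} - 15 = - \frac{23}{2}$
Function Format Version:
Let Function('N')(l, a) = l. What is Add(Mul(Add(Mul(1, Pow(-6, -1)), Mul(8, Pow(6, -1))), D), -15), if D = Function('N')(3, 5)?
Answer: Rational(-23, 2) ≈ -11.500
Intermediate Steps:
D = 3
Add(Mul(Add(Mul(1, Pow(-6, -1)), Mul(8, Pow(6, -1))), D), -15) = Add(Mul(Add(Mul(1, Pow(-6, -1)), Mul(8, Pow(6, -1))), 3), -15) = Add(Mul(Add(Mul(1, Rational(-1, 6)), Mul(8, Rational(1, 6))), 3), -15) = Add(Mul(Add(Rational(-1, 6), Rational(4, 3)), 3), -15) = Add(Mul(Rational(7, 6), 3), -15) = Add(Rational(7, 2), -15) = Rational(-23, 2)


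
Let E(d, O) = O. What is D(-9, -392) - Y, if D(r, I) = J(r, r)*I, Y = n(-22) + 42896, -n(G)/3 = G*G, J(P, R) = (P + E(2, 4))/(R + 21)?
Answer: -123842/3 ≈ -41281.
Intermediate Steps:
J(P, R) = (4 + P)/(21 + R) (J(P, R) = (P + 4)/(R + 21) = (4 + P)/(21 + R))
n(G) = -3*G² (n(G) = -3*G*G = -3*G²)
Y = 41444 (Y = -3*(-22)² + 42896 = -3*484 + 42896 = -1452 + 42896 = 41444)
D(r, I) = I*(4 + r)/(21 + r) (D(r, I) = ((4 + r)/(21 + r))*I = I*(4 + r)/(21 + r))
D(-9, -392) - Y = -392*(4 - 9)/(21 - 9) - 1*41444 = -392*(-5)/12 - 41444 = -392*1/12*(-5) - 41444 = 490/3 - 41444 = -123842/3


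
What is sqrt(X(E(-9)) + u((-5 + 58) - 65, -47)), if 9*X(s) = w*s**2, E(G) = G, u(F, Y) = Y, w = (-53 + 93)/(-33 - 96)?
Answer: I*sqrt(92063)/43 ≈ 7.0563*I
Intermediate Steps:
w = -40/129 (w = 40/(-129) = 40*(-1/129) = -40/129 ≈ -0.31008)
X(s) = -40*s**2/1161 (X(s) = (-40*s**2/129)/9 = -40*s**2/1161)
sqrt(X(E(-9)) + u((-5 + 58) - 65, -47)) = sqrt(-40/1161*(-9)**2 - 47) = sqrt(-40/1161*81 - 47) = sqrt(-120/43 - 47) = sqrt(-2141/43) = I*sqrt(92063)/43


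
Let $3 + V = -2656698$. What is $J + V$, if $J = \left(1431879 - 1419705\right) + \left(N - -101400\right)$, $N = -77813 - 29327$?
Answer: $-2650267$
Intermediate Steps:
$N = -107140$ ($N = -77813 - 29327 = -107140$)
$J = 6434$ ($J = \left(1431879 - 1419705\right) - 5740 = 12174 + \left(-107140 + 101400\right) = 12174 - 5740 = 6434$)
$V = -2656701$ ($V = -3 - 2656698 = -2656701$)
$J + V = 6434 - 2656701 = -2650267$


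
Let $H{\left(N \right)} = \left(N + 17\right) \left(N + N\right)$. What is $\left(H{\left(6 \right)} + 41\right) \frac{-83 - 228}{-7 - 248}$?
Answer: $\frac{98587}{255} \approx 386.62$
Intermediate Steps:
$H{\left(N \right)} = 2 N \left(17 + N\right)$ ($H{\left(N \right)} = \left(17 + N\right) 2 N = 2 N \left(17 + N\right)$)
$\left(H{\left(6 \right)} + 41\right) \frac{-83 - 228}{-7 - 248} = \left(2 \cdot 6 \left(17 + 6\right) + 41\right) \frac{-83 - 228}{-7 - 248} = \left(2 \cdot 6 \cdot 23 + 41\right) \left(- \frac{311}{-255}\right) = \left(276 + 41\right) \left(\left(-311\right) \left(- \frac{1}{255}\right)\right) = 317 \cdot \frac{311}{255} = \frac{98587}{255}$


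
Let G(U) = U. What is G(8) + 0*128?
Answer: 8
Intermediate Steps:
G(8) + 0*128 = 8 + 0*128 = 8 + 0 = 8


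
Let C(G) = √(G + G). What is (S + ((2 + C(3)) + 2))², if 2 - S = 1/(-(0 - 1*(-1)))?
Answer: (7 + √6)² ≈ 89.293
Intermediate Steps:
C(G) = √2*√G (C(G) = √(2*G) = √2*√G)
S = 3 (S = 2 - 1/((-(0 - 1*(-1)))) = 2 - 1/((-(0 + 1))) = 2 - 1/((-1*1)) = 2 - 1/(-1) = 2 - 1*(-1) = 2 + 1 = 3)
(S + ((2 + C(3)) + 2))² = (3 + ((2 + √2*√3) + 2))² = (3 + ((2 + √6) + 2))² = (3 + (4 + √6))² = (7 + √6)²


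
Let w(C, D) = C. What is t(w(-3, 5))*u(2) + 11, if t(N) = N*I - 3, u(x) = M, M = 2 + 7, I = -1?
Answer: 11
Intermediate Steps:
M = 9
u(x) = 9
t(N) = -3 - N (t(N) = N*(-1) - 3 = -N - 3 = -3 - N)
t(w(-3, 5))*u(2) + 11 = (-3 - 1*(-3))*9 + 11 = (-3 + 3)*9 + 11 = 0*9 + 11 = 0 + 11 = 11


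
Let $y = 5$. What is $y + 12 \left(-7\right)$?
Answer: $-79$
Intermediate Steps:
$y + 12 \left(-7\right) = 5 + 12 \left(-7\right) = 5 - 84 = -79$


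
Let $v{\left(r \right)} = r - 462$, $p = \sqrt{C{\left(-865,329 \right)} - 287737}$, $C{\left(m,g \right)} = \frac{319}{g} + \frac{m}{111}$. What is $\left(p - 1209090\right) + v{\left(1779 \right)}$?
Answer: $-1207773 + \frac{i \sqrt{383745913000401}}{36519} \approx -1.2078 \cdot 10^{6} + 536.42 i$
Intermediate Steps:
$C{\left(m,g \right)} = \frac{319}{g} + \frac{m}{111}$ ($C{\left(m,g \right)} = \frac{319}{g} + m \frac{1}{111} = \frac{319}{g} + \frac{m}{111}$)
$p = \frac{i \sqrt{383745913000401}}{36519}$ ($p = \sqrt{\left(\frac{319}{329} + \frac{1}{111} \left(-865\right)\right) - 287737} = \sqrt{\left(319 \cdot \frac{1}{329} - \frac{865}{111}\right) - 287737} = \sqrt{\left(\frac{319}{329} - \frac{865}{111}\right) - 287737} = \sqrt{- \frac{249176}{36519} - 287737} = \sqrt{- \frac{10508116679}{36519}} = \frac{i \sqrt{383745913000401}}{36519} \approx 536.42 i$)
$v{\left(r \right)} = -462 + r$
$\left(p - 1209090\right) + v{\left(1779 \right)} = \left(\frac{i \sqrt{383745913000401}}{36519} - 1209090\right) + \left(-462 + 1779\right) = \left(-1209090 + \frac{i \sqrt{383745913000401}}{36519}\right) + 1317 = -1207773 + \frac{i \sqrt{383745913000401}}{36519}$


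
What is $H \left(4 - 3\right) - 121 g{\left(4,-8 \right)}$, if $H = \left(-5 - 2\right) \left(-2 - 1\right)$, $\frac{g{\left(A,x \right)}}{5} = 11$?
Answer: $-6634$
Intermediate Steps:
$g{\left(A,x \right)} = 55$ ($g{\left(A,x \right)} = 5 \cdot 11 = 55$)
$H = 21$ ($H = \left(-7\right) \left(-3\right) = 21$)
$H \left(4 - 3\right) - 121 g{\left(4,-8 \right)} = 21 \left(4 - 3\right) - 6655 = 21 \cdot 1 - 6655 = 21 - 6655 = -6634$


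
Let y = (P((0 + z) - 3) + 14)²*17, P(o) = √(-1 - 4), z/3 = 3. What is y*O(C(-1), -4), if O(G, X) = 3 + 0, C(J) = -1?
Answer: 9741 + 1428*I*√5 ≈ 9741.0 + 3193.1*I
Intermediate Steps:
z = 9 (z = 3*3 = 9)
P(o) = I*√5 (P(o) = √(-5) = I*√5)
O(G, X) = 3
y = 17*(14 + I*√5)² (y = (I*√5 + 14)²*17 = (14 + I*√5)²*17 = 17*(14 + I*√5)² ≈ 3247.0 + 1064.4*I)
y*O(C(-1), -4) = (3247 + 476*I*√5)*3 = 9741 + 1428*I*√5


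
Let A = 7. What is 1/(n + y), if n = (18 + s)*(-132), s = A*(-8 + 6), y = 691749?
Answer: 1/691221 ≈ 1.4467e-6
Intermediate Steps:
s = -14 (s = 7*(-8 + 6) = 7*(-2) = -14)
n = -528 (n = (18 - 14)*(-132) = 4*(-132) = -528)
1/(n + y) = 1/(-528 + 691749) = 1/691221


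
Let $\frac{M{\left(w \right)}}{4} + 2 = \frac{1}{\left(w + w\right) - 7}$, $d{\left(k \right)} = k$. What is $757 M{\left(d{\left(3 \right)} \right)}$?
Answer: $-9084$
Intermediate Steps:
$M{\left(w \right)} = -8 + \frac{4}{-7 + 2 w}$ ($M{\left(w \right)} = -8 + \frac{4}{\left(w + w\right) - 7} = -8 + \frac{4}{2 w - 7} = -8 + \frac{4}{-7 + 2 w}$)
$757 M{\left(d{\left(3 \right)} \right)} = 757 \frac{4 \left(15 - 12\right)}{-7 + 2 \cdot 3} = 757 \frac{4 \left(15 - 12\right)}{-7 + 6} = 757 \cdot 4 \frac{1}{-1} \cdot 3 = 757 \cdot 4 \left(-1\right) 3 = 757 \left(-12\right) = -9084$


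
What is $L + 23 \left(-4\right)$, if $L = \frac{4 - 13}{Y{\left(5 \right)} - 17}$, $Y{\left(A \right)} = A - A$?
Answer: $- \frac{1555}{17} \approx -91.471$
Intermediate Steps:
$Y{\left(A \right)} = 0$
$L = \frac{9}{17}$ ($L = \frac{4 - 13}{0 - 17} = - \frac{9}{-17} = \left(-9\right) \left(- \frac{1}{17}\right) = \frac{9}{17} \approx 0.52941$)
$L + 23 \left(-4\right) = \frac{9}{17} + 23 \left(-4\right) = \frac{9}{17} - 92 = - \frac{1555}{17}$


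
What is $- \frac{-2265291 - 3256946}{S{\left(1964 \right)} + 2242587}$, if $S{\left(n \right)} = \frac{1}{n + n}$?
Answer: $\frac{21691346936}{8808881737} \approx 2.4624$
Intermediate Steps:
$S{\left(n \right)} = \frac{1}{2 n}$
$- \frac{-2265291 - 3256946}{S{\left(1964 \right)} + 2242587} = - \frac{-2265291 - 3256946}{\frac{1}{2 \cdot 1964} + 2242587} = - \frac{-5522237}{\frac{1}{2} \cdot \frac{1}{1964} + 2242587} = - \frac{-5522237}{\frac{1}{3928} + 2242587} = - \frac{-5522237}{\frac{8808881737}{3928}} = - \frac{\left(-5522237\right) 3928}{8808881737} = \left(-1\right) \left(- \frac{21691346936}{8808881737}\right) = \frac{21691346936}{8808881737}$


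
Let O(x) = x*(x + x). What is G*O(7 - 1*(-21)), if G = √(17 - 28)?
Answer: 1568*I*√11 ≈ 5200.5*I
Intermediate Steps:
O(x) = 2*x² (O(x) = x*(2*x) = 2*x²)
G = I*√11 (G = √(-11) = I*√11 ≈ 3.3166*I)
G*O(7 - 1*(-21)) = (I*√11)*(2*(7 - 1*(-21))²) = (I*√11)*(2*(7 + 21)²) = (I*√11)*(2*28²) = (I*√11)*(2*784) = (I*√11)*1568 = 1568*I*√11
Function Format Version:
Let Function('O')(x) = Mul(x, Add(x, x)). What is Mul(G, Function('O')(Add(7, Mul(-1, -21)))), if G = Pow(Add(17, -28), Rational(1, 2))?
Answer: Mul(1568, I, Pow(11, Rational(1, 2))) ≈ Mul(5200.5, I)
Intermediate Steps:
Function('O')(x) = Mul(2, Pow(x, 2)) (Function('O')(x) = Mul(x, Mul(2, x)) = Mul(2, Pow(x, 2)))
G = Mul(I, Pow(11, Rational(1, 2))) (G = Pow(-11, Rational(1, 2)) = Mul(I, Pow(11, Rational(1, 2))) ≈ Mul(3.3166, I))
Mul(G, Function('O')(Add(7, Mul(-1, -21)))) = Mul(Mul(I, Pow(11, Rational(1, 2))), Mul(2, Pow(Add(7, Mul(-1, -21)), 2))) = Mul(Mul(I, Pow(11, Rational(1, 2))), Mul(2, Pow(Add(7, 21), 2))) = Mul(Mul(I, Pow(11, Rational(1, 2))), Mul(2, Pow(28, 2))) = Mul(Mul(I, Pow(11, Rational(1, 2))), Mul(2, 784)) = Mul(Mul(I, Pow(11, Rational(1, 2))), 1568) = Mul(1568, I, Pow(11, Rational(1, 2)))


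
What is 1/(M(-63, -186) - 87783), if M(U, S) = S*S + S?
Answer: -1/53373 ≈ -1.8736e-5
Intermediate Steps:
M(U, S) = S + S² (M(U, S) = S² + S = S + S²)
1/(M(-63, -186) - 87783) = 1/(-186*(1 - 186) - 87783) = 1/(-186*(-185) - 87783) = 1/(34410 - 87783) = 1/(-53373) = -1/53373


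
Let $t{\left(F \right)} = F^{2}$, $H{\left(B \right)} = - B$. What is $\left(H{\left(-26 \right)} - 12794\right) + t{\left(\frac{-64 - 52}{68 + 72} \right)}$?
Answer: $- \frac{15639959}{1225} \approx -12767.0$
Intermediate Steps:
$\left(H{\left(-26 \right)} - 12794\right) + t{\left(\frac{-64 - 52}{68 + 72} \right)} = \left(\left(-1\right) \left(-26\right) - 12794\right) + \left(\frac{-64 - 52}{68 + 72}\right)^{2} = \left(26 - 12794\right) + \left(- \frac{116}{140}\right)^{2} = -12768 + \left(\left(-116\right) \frac{1}{140}\right)^{2} = -12768 + \left(- \frac{29}{35}\right)^{2} = -12768 + \frac{841}{1225} = - \frac{15639959}{1225}$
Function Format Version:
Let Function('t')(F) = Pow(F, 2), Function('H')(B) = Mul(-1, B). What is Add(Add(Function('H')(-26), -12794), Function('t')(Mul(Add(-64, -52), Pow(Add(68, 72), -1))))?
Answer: Rational(-15639959, 1225) ≈ -12767.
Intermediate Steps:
Add(Add(Function('H')(-26), -12794), Function('t')(Mul(Add(-64, -52), Pow(Add(68, 72), -1)))) = Add(Add(Mul(-1, -26), -12794), Pow(Mul(Add(-64, -52), Pow(Add(68, 72), -1)), 2)) = Add(Add(26, -12794), Pow(Mul(-116, Pow(140, -1)), 2)) = Add(-12768, Pow(Mul(-116, Rational(1, 140)), 2)) = Add(-12768, Pow(Rational(-29, 35), 2)) = Add(-12768, Rational(841, 1225)) = Rational(-15639959, 1225)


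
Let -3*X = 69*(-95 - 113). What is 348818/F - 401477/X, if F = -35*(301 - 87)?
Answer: -2337904021/17916080 ≈ -130.49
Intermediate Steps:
F = -7490 (F = -35*214 = -7490)
X = 4784 (X = -23*(-95 - 113) = -23*(-208) = -⅓*(-14352) = 4784)
348818/F - 401477/X = 348818/(-7490) - 401477/4784 = 348818*(-1/7490) - 401477*1/4784 = -174409/3745 - 401477/4784 = -2337904021/17916080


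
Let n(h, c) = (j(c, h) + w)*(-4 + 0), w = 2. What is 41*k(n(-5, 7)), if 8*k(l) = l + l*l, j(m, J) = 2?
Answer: 1230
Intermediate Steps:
n(h, c) = -16 (n(h, c) = (2 + 2)*(-4 + 0) = 4*(-4) = -16)
k(l) = l/8 + l²/8 (k(l) = (l + l*l)/8 = (l + l²)/8 = l/8 + l²/8)
41*k(n(-5, 7)) = 41*((⅛)*(-16)*(1 - 16)) = 41*((⅛)*(-16)*(-15)) = 41*30 = 1230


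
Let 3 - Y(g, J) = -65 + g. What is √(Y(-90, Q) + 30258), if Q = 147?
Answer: 4*√1901 ≈ 174.40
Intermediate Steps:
Y(g, J) = 68 - g (Y(g, J) = 3 - (-65 + g) = 3 + (65 - g) = 68 - g)
√(Y(-90, Q) + 30258) = √((68 - 1*(-90)) + 30258) = √((68 + 90) + 30258) = √(158 + 30258) = √30416 = 4*√1901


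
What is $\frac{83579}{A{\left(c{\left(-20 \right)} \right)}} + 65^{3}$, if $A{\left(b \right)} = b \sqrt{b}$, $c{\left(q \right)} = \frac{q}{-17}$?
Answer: $274625 + \frac{1420843 \sqrt{85}}{200} \approx 3.4012 \cdot 10^{5}$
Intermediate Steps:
$c{\left(q \right)} = - \frac{q}{17}$ ($c{\left(q \right)} = q \left(- \frac{1}{17}\right) = - \frac{q}{17}$)
$A{\left(b \right)} = b^{\frac{3}{2}}$
$\frac{83579}{A{\left(c{\left(-20 \right)} \right)}} + 65^{3} = \frac{83579}{\left(\left(- \frac{1}{17}\right) \left(-20\right)\right)^{\frac{3}{2}}} + 65^{3} = \frac{83579}{\left(\frac{20}{17}\right)^{\frac{3}{2}}} + 274625 = \frac{83579}{\frac{40}{289} \sqrt{85}} + 274625 = 83579 \frac{17 \sqrt{85}}{200} + 274625 = \frac{1420843 \sqrt{85}}{200} + 274625 = 274625 + \frac{1420843 \sqrt{85}}{200}$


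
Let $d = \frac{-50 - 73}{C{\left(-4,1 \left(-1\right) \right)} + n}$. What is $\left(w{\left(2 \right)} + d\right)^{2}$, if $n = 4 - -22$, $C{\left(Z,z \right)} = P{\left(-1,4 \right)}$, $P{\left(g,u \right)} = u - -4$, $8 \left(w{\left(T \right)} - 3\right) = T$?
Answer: $\frac{625}{4624} \approx 0.13516$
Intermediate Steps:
$w{\left(T \right)} = 3 + \frac{T}{8}$
$P{\left(g,u \right)} = 4 + u$ ($P{\left(g,u \right)} = u + 4 = 4 + u$)
$C{\left(Z,z \right)} = 8$ ($C{\left(Z,z \right)} = 4 + 4 = 8$)
$n = 26$ ($n = 4 + 22 = 26$)
$d = - \frac{123}{34}$ ($d = \frac{-50 - 73}{8 + 26} = - \frac{123}{34} \approx -3.6176$)
$\left(w{\left(2 \right)} + d\right)^{2} = \left(\left(3 + \frac{1}{8} \cdot 2\right) - \frac{123}{34}\right)^{2} = \left(\left(3 + \frac{1}{4}\right) - \frac{123}{34}\right)^{2} = \left(\frac{13}{4} - \frac{123}{34}\right)^{2} = \left(- \frac{25}{68}\right)^{2} = \frac{625}{4624}$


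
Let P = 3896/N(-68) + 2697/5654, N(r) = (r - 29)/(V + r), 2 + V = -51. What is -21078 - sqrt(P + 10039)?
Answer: -21078 - 3*sqrt(497946162475410)/548438 ≈ -21200.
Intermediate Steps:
V = -53 (V = -2 - 51 = -53)
N(r) = (-29 + r)/(-53 + r) (N(r) = (r - 29)/(-53 + r) = (-29 + r)/(-53 + r))
P = 2665647673/548438 (P = 3896/(((-29 - 68)/(-53 - 68))) + 2697/5654 = 3896/((-97/(-121))) + 2697*(1/5654) = 3896/((-1/121*(-97))) + 2697/5654 = 3896/(97/121) + 2697/5654 = 3896*(121/97) + 2697/5654 = 471416/97 + 2697/5654 = 2665647673/548438 ≈ 4860.4)
-21078 - sqrt(P + 10039) = -21078 - sqrt(2665647673/548438 + 10039) = -21078 - sqrt(8171416755/548438) = -21078 - 3*sqrt(497946162475410)/548438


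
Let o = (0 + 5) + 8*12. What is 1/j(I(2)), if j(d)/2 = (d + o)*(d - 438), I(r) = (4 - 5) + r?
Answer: -1/89148 ≈ -1.1217e-5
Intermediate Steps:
o = 101 (o = 5 + 96 = 101)
I(r) = -1 + r
j(d) = 2*(-438 + d)*(101 + d) (j(d) = 2*((d + 101)*(d - 438)) = 2*((101 + d)*(-438 + d)) = 2*((-438 + d)*(101 + d)) = 2*(-438 + d)*(101 + d))
1/j(I(2)) = 1/(-88476 - 674*(-1 + 2) + 2*(-1 + 2)²) = 1/(-88476 - 674*1 + 2*1²) = 1/(-88476 - 674 + 2*1) = 1/(-88476 - 674 + 2) = 1/(-89148) = -1/89148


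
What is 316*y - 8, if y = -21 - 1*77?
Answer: -30976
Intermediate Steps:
y = -98 (y = -21 - 77 = -98)
316*y - 8 = 316*(-98) - 8 = -30968 - 8 = -30976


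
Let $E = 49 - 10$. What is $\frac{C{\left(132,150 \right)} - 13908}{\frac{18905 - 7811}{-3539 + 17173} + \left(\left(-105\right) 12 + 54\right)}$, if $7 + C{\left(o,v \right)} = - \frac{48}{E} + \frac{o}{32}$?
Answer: $\frac{9863237803}{854438520} \approx 11.544$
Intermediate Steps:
$E = 39$ ($E = 49 - 10 = 39$)
$C{\left(o,v \right)} = - \frac{107}{13} + \frac{o}{32}$ ($C{\left(o,v \right)} = -7 + \left(- \frac{48}{39} + \frac{o}{32}\right) = -7 + \left(\left(-48\right) \frac{1}{39} + o \frac{1}{32}\right) = -7 + \left(- \frac{16}{13} + \frac{o}{32}\right) = - \frac{107}{13} + \frac{o}{32}$)
$\frac{C{\left(132,150 \right)} - 13908}{\frac{18905 - 7811}{-3539 + 17173} + \left(\left(-105\right) 12 + 54\right)} = \frac{\left(- \frac{107}{13} + \frac{1}{32} \cdot 132\right) - 13908}{\frac{18905 - 7811}{-3539 + 17173} + \left(\left(-105\right) 12 + 54\right)} = \frac{\left(- \frac{107}{13} + \frac{33}{8}\right) - 13908}{\frac{11094}{13634} + \left(-1260 + 54\right)} = \frac{- \frac{427}{104} - 13908}{11094 \cdot \frac{1}{13634} - 1206} = - \frac{1446859}{104 \left(\frac{5547}{6817} - 1206\right)} = - \frac{1446859}{104 \left(- \frac{8215755}{6817}\right)} = \left(- \frac{1446859}{104}\right) \left(- \frac{6817}{8215755}\right) = \frac{9863237803}{854438520}$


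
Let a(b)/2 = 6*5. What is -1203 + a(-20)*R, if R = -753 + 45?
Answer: -43683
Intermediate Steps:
R = -708
a(b) = 60 (a(b) = 2*(6*5) = 2*30 = 60)
-1203 + a(-20)*R = -1203 + 60*(-708) = -1203 - 42480 = -43683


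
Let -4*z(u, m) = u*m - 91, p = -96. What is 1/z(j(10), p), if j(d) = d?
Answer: 4/1051 ≈ 0.0038059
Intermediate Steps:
z(u, m) = 91/4 - m*u/4 (z(u, m) = -(u*m - 91)/4 = -(m*u - 91)/4 = -(-91 + m*u)/4 = 91/4 - m*u/4)
1/z(j(10), p) = 1/(91/4 - ¼*(-96)*10) = 1/(91/4 + 240) = 1/(1051/4) = 4/1051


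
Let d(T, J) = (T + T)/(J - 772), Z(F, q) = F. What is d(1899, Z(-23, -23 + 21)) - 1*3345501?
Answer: -886559031/265 ≈ -3.3455e+6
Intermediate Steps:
d(T, J) = 2*T/(-772 + J) (d(T, J) = (2*T)/(-772 + J) = 2*T/(-772 + J))
d(1899, Z(-23, -23 + 21)) - 1*3345501 = 2*1899/(-772 - 23) - 1*3345501 = 2*1899/(-795) - 3345501 = 2*1899*(-1/795) - 3345501 = -1266/265 - 3345501 = -886559031/265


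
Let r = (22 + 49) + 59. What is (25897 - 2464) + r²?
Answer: 40333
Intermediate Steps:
r = 130 (r = 71 + 59 = 130)
(25897 - 2464) + r² = (25897 - 2464) + 130² = 23433 + 16900 = 40333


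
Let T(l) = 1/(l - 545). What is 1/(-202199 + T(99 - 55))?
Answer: -501/101301700 ≈ -4.9456e-6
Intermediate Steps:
T(l) = 1/(-545 + l)
1/(-202199 + T(99 - 55)) = 1/(-202199 + 1/(-545 + (99 - 55))) = 1/(-202199 + 1/(-545 + 44)) = 1/(-202199 + 1/(-501)) = 1/(-202199 - 1/501) = 1/(-101301700/501) = -501/101301700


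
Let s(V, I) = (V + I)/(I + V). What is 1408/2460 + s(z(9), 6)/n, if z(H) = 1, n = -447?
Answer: 52243/91635 ≈ 0.57012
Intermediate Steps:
s(V, I) = 1 (s(V, I) = (I + V)/(I + V) = 1)
1408/2460 + s(z(9), 6)/n = 1408/2460 + 1/(-447) = 1408*(1/2460) + 1*(-1/447) = 352/615 - 1/447 = 52243/91635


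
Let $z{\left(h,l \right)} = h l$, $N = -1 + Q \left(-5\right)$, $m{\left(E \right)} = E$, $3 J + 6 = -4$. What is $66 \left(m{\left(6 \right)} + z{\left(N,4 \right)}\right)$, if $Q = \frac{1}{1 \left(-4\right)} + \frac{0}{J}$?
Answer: $462$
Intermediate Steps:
$J = - \frac{10}{3}$ ($J = -2 + \frac{1}{3} \left(-4\right) = -2 - \frac{4}{3} = - \frac{10}{3} \approx -3.3333$)
$Q = - \frac{1}{4}$ ($Q = \frac{1}{1 \left(-4\right)} + \frac{0}{- \frac{10}{3}} = 1 \left(- \frac{1}{4}\right) + 0 \left(- \frac{3}{10}\right) = - \frac{1}{4} + 0 = - \frac{1}{4} \approx -0.25$)
$N = \frac{1}{4}$ ($N = -1 - - \frac{5}{4} = -1 + \frac{5}{4} = \frac{1}{4} \approx 0.25$)
$66 \left(m{\left(6 \right)} + z{\left(N,4 \right)}\right) = 66 \left(6 + \frac{1}{4} \cdot 4\right) = 66 \left(6 + 1\right) = 66 \cdot 7 = 462$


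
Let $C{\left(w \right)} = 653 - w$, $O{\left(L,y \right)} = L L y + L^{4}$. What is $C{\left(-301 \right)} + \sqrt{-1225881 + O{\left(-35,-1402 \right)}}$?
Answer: $954 + i \sqrt{1442706} \approx 954.0 + 1201.1 i$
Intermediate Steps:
$O{\left(L,y \right)} = L^{4} + y L^{2}$ ($O{\left(L,y \right)} = L^{2} y + L^{4} = y L^{2} + L^{4} = L^{4} + y L^{2}$)
$C{\left(-301 \right)} + \sqrt{-1225881 + O{\left(-35,-1402 \right)}} = \left(653 - -301\right) + \sqrt{-1225881 + \left(-35\right)^{2} \left(-1402 + \left(-35\right)^{2}\right)} = \left(653 + 301\right) + \sqrt{-1225881 + 1225 \left(-1402 + 1225\right)} = 954 + \sqrt{-1225881 + 1225 \left(-177\right)} = 954 + \sqrt{-1225881 - 216825} = 954 + \sqrt{-1442706} = 954 + i \sqrt{1442706}$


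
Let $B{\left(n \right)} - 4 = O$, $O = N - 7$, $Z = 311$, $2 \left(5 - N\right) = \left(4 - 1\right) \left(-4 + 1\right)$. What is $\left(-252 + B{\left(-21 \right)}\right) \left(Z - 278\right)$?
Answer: $- \frac{16203}{2} \approx -8101.5$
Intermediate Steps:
$N = \frac{19}{2}$ ($N = 5 - \frac{\left(4 - 1\right) \left(-4 + 1\right)}{2} = 5 - \frac{3 \left(-3\right)}{2} = 5 - - \frac{9}{2} = 5 + \frac{9}{2} = \frac{19}{2} \approx 9.5$)
$O = \frac{5}{2}$ ($O = \frac{19}{2} - 7 = \frac{5}{2} \approx 2.5$)
$B{\left(n \right)} = \frac{13}{2}$ ($B{\left(n \right)} = 4 + \frac{5}{2} = \frac{13}{2}$)
$\left(-252 + B{\left(-21 \right)}\right) \left(Z - 278\right) = \left(-252 + \frac{13}{2}\right) \left(311 - 278\right) = \left(- \frac{491}{2}\right) 33 = - \frac{16203}{2}$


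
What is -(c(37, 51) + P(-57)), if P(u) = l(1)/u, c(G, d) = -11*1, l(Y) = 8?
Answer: 635/57 ≈ 11.140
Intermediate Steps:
c(G, d) = -11
P(u) = 8/u
-(c(37, 51) + P(-57)) = -(-11 + 8/(-57)) = -(-11 + 8*(-1/57)) = -(-11 - 8/57) = -1*(-635/57) = 635/57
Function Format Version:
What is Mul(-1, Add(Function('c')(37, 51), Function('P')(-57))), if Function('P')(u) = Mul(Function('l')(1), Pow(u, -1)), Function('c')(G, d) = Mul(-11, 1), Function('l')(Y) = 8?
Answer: Rational(635, 57) ≈ 11.140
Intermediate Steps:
Function('c')(G, d) = -11
Function('P')(u) = Mul(8, Pow(u, -1))
Mul(-1, Add(Function('c')(37, 51), Function('P')(-57))) = Mul(-1, Add(-11, Mul(8, Pow(-57, -1)))) = Mul(-1, Add(-11, Mul(8, Rational(-1, 57)))) = Mul(-1, Add(-11, Rational(-8, 57))) = Mul(-1, Rational(-635, 57)) = Rational(635, 57)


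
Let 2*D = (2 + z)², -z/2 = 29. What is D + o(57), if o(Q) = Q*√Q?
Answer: 1568 + 57*√57 ≈ 1998.3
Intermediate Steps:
z = -58 (z = -2*29 = -58)
o(Q) = Q^(3/2)
D = 1568 (D = (2 - 58)²/2 = (½)*(-56)² = (½)*3136 = 1568)
D + o(57) = 1568 + 57^(3/2) = 1568 + 57*√57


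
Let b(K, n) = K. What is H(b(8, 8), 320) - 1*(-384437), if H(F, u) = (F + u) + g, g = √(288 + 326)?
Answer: 384765 + √614 ≈ 3.8479e+5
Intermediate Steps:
g = √614 ≈ 24.779
H(F, u) = F + u + √614 (H(F, u) = (F + u) + √614 = F + u + √614)
H(b(8, 8), 320) - 1*(-384437) = (8 + 320 + √614) - 1*(-384437) = (328 + √614) + 384437 = 384765 + √614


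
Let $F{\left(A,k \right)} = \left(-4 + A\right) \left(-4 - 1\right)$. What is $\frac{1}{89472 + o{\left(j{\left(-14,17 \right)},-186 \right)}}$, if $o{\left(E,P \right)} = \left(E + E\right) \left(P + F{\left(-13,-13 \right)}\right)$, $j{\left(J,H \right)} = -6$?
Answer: $\frac{1}{90684} \approx 1.1027 \cdot 10^{-5}$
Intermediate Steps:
$F{\left(A,k \right)} = 20 - 5 A$ ($F{\left(A,k \right)} = \left(-4 + A\right) \left(-5\right) = 20 - 5 A$)
$o{\left(E,P \right)} = 2 E \left(85 + P\right)$ ($o{\left(E,P \right)} = \left(E + E\right) \left(P + \left(20 - -65\right)\right) = 2 E \left(P + \left(20 + 65\right)\right) = 2 E \left(P + 85\right) = 2 E \left(85 + P\right)$)
$\frac{1}{89472 + o{\left(j{\left(-14,17 \right)},-186 \right)}} = \frac{1}{89472 + 2 \left(-6\right) \left(85 - 186\right)} = \frac{1}{89472 + 2 \left(-6\right) \left(-101\right)} = \frac{1}{89472 + 1212} = \frac{1}{90684}$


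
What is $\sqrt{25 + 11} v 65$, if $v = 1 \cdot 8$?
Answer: $3120$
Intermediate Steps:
$v = 8$
$\sqrt{25 + 11} v 65 = \sqrt{25 + 11} \cdot 8 \cdot 65 = \sqrt{36} \cdot 8 \cdot 65 = 6 \cdot 8 \cdot 65 = 48 \cdot 65 = 3120$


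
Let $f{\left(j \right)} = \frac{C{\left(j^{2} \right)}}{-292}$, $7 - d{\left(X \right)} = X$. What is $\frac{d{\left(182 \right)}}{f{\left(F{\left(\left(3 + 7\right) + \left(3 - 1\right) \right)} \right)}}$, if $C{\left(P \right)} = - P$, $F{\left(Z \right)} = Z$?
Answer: $- \frac{12775}{36} \approx -354.86$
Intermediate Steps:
$d{\left(X \right)} = 7 - X$
$f{\left(j \right)} = \frac{j^{2}}{292}$ ($f{\left(j \right)} = \frac{\left(-1\right) j^{2}}{-292} = - j^{2} \left(- \frac{1}{292}\right) = \frac{j^{2}}{292}$)
$\frac{d{\left(182 \right)}}{f{\left(F{\left(\left(3 + 7\right) + \left(3 - 1\right) \right)} \right)}} = \frac{7 - 182}{\frac{1}{292} \left(\left(3 + 7\right) + \left(3 - 1\right)\right)^{2}} = \frac{7 - 182}{\frac{1}{292} \left(10 + \left(3 - 1\right)\right)^{2}} = - \frac{175}{\frac{1}{292} \left(10 + 2\right)^{2}} = - \frac{175}{\frac{1}{292} \cdot 12^{2}} = - \frac{175}{\frac{1}{292} \cdot 144} = - \frac{175}{\frac{36}{73}} = \left(-175\right) \frac{73}{36} = - \frac{12775}{36}$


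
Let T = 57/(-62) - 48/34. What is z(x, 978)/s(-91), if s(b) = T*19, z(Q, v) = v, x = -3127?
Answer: -343604/15561 ≈ -22.081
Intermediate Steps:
T = -2457/1054 (T = 57*(-1/62) - 48*1/34 = -57/62 - 24/17 = -2457/1054 ≈ -2.3311)
s(b) = -46683/1054 (s(b) = -2457/1054*19 = -46683/1054)
z(x, 978)/s(-91) = 978/(-46683/1054) = 978*(-1054/46683) = -343604/15561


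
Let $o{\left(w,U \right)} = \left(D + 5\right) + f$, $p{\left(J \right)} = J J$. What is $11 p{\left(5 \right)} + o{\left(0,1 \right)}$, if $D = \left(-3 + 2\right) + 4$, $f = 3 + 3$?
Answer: $289$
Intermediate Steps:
$f = 6$
$p{\left(J \right)} = J^{2}$
$D = 3$ ($D = -1 + 4 = 3$)
$o{\left(w,U \right)} = 14$ ($o{\left(w,U \right)} = \left(3 + 5\right) + 6 = 8 + 6 = 14$)
$11 p{\left(5 \right)} + o{\left(0,1 \right)} = 11 \cdot 5^{2} + 14 = 11 \cdot 25 + 14 = 275 + 14 = 289$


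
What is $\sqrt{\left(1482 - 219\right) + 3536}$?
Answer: $\sqrt{4799} \approx 69.275$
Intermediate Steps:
$\sqrt{\left(1482 - 219\right) + 3536} = \sqrt{1263 + 3536} = \sqrt{4799}$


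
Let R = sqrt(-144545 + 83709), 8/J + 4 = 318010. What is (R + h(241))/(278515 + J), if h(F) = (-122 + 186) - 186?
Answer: -19398366/44284720549 + 318006*I*sqrt(15209)/44284720549 ≈ -0.00043804 + 0.00088559*I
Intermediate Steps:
J = 4/159003 (J = 8/(-4 + 318010) = 8/318006 = 8*(1/318006) = 4/159003 ≈ 2.5157e-5)
R = 2*I*sqrt(15209) (R = sqrt(-60836) = 2*I*sqrt(15209) ≈ 246.65*I)
h(F) = -122 (h(F) = 64 - 186 = -122)
(R + h(241))/(278515 + J) = (2*I*sqrt(15209) - 122)/(278515 + 4/159003) = (-122 + 2*I*sqrt(15209))/(44284720549/159003) = (-122 + 2*I*sqrt(15209))*(159003/44284720549) = -19398366/44284720549 + 318006*I*sqrt(15209)/44284720549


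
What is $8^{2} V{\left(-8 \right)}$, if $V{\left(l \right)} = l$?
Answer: $-512$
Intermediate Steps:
$8^{2} V{\left(-8 \right)} = 8^{2} \left(-8\right) = 64 \left(-8\right) = -512$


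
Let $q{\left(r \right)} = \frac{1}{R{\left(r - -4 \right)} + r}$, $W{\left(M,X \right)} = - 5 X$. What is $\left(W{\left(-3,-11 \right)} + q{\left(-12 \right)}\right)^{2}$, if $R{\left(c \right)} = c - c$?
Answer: $\frac{434281}{144} \approx 3015.8$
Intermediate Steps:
$R{\left(c \right)} = 0$
$q{\left(r \right)} = \frac{1}{r}$ ($q{\left(r \right)} = \frac{1}{0 + r} = \frac{1}{r}$)
$\left(W{\left(-3,-11 \right)} + q{\left(-12 \right)}\right)^{2} = \left(\left(-5\right) \left(-11\right) + \frac{1}{-12}\right)^{2} = \left(55 - \frac{1}{12}\right)^{2} = \left(\frac{659}{12}\right)^{2} = \frac{434281}{144}$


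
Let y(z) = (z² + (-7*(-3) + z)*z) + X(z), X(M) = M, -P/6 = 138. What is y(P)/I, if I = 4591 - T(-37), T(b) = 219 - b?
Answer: 450984/1445 ≈ 312.10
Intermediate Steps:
P = -828 (P = -6*138 = -828)
I = 4335 (I = 4591 - (219 - 1*(-37)) = 4591 - (219 + 37) = 4591 - 1*256 = 4591 - 256 = 4335)
y(z) = z + z² + z*(21 + z) (y(z) = (z² + (-7*(-3) + z)*z) + z = (z² + (21 + z)*z) + z = (z² + z*(21 + z)) + z = z + z² + z*(21 + z))
y(P)/I = (2*(-828)*(11 - 828))/4335 = (2*(-828)*(-817))*(1/4335) = 1352952*(1/4335) = 450984/1445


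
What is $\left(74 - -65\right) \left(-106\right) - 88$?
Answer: $-14822$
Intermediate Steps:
$\left(74 - -65\right) \left(-106\right) - 88 = \left(74 + 65\right) \left(-106\right) - 88 = 139 \left(-106\right) - 88 = -14734 - 88 = -14822$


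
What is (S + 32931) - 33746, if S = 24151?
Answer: 23336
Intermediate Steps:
(S + 32931) - 33746 = (24151 + 32931) - 33746 = 57082 - 33746 = 23336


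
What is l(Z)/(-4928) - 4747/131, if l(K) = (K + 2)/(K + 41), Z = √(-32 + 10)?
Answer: (-23393347*√22 + 959122118*I)/(645568*(√22 - 41*I)) ≈ -36.237 - 2.1799e-5*I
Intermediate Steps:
Z = I*√22 (Z = √(-22) = I*√22 ≈ 4.6904*I)
l(K) = (2 + K)/(41 + K)
l(Z)/(-4928) - 4747/131 = ((2 + I*√22)/(41 + I*√22))/(-4928) - 4747/131 = ((2 + I*√22)/(41 + I*√22))*(-1/4928) - 4747*1/131 = -(2 + I*√22)/(4928*(41 + I*√22)) - 4747/131 = -4747/131 - (2 + I*√22)/(4928*(41 + I*√22))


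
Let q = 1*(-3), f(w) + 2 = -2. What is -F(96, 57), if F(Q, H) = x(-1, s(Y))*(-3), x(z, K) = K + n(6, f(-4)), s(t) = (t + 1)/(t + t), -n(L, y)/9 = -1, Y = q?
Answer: 28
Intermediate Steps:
f(w) = -4 (f(w) = -2 - 2 = -4)
q = -3
Y = -3
n(L, y) = 9 (n(L, y) = -9*(-1) = 9)
s(t) = (1 + t)/(2*t) (s(t) = (1 + t)/((2*t)) = (1 + t)*(1/(2*t)) = (1 + t)/(2*t))
x(z, K) = 9 + K (x(z, K) = K + 9 = 9 + K)
F(Q, H) = -28 (F(Q, H) = (9 + (½)*(1 - 3)/(-3))*(-3) = (9 + (½)*(-⅓)*(-2))*(-3) = (9 + ⅓)*(-3) = (28/3)*(-3) = -28)
-F(96, 57) = -1*(-28) = 28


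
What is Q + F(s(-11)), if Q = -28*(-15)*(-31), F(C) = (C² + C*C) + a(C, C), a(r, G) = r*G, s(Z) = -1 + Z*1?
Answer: -12588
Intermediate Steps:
s(Z) = -1 + Z
a(r, G) = G*r
F(C) = 3*C² (F(C) = (C² + C*C) + C*C = (C² + C²) + C² = 2*C² + C² = 3*C²)
Q = -13020 (Q = 420*(-31) = -13020)
Q + F(s(-11)) = -13020 + 3*(-1 - 11)² = -13020 + 3*(-12)² = -13020 + 3*144 = -13020 + 432 = -12588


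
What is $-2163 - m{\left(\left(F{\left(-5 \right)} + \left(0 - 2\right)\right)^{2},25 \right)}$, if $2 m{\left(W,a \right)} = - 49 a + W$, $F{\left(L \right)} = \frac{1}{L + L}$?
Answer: $- \frac{310541}{200} \approx -1552.7$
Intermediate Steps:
$F{\left(L \right)} = \frac{1}{2 L}$
$m{\left(W,a \right)} = \frac{W}{2} - \frac{49 a}{2}$ ($m{\left(W,a \right)} = \frac{- 49 a + W}{2} = \frac{W - 49 a}{2} = \frac{W}{2} - \frac{49 a}{2}$)
$-2163 - m{\left(\left(F{\left(-5 \right)} + \left(0 - 2\right)\right)^{2},25 \right)} = -2163 - \left(\frac{\left(\frac{1}{2 \left(-5\right)} + \left(0 - 2\right)\right)^{2}}{2} - \frac{1225}{2}\right) = -2163 - \left(\frac{\left(\frac{1}{2} \left(- \frac{1}{5}\right) - 2\right)^{2}}{2} - \frac{1225}{2}\right) = -2163 - \left(\frac{\left(- \frac{1}{10} - 2\right)^{2}}{2} - \frac{1225}{2}\right) = -2163 - \left(\frac{\left(- \frac{21}{10}\right)^{2}}{2} - \frac{1225}{2}\right) = -2163 - \left(\frac{1}{2} \cdot \frac{441}{100} - \frac{1225}{2}\right) = -2163 - \left(\frac{441}{200} - \frac{1225}{2}\right) = -2163 - - \frac{122059}{200} = -2163 + \frac{122059}{200} = - \frac{310541}{200}$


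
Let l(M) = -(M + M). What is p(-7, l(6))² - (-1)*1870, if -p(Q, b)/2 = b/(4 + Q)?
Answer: 1934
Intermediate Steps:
l(M) = -2*M
p(Q, b) = -2*b/(4 + Q)
p(-7, l(6))² - (-1)*1870 = (-2*(-2*6)/(4 - 7))² - (-1)*1870 = (-2*(-12)/(-3))² - 1*(-1870) = (-2*(-12)*(-⅓))² + 1870 = (-8)² + 1870 = 64 + 1870 = 1934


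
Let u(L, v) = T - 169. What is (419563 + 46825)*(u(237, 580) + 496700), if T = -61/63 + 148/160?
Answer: 145892930308567/630 ≈ 2.3158e+11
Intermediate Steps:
T = -109/2520 (T = -61*1/63 + 148*(1/160) = -61/63 + 37/40 = -109/2520 ≈ -0.043254)
u(L, v) = -425989/2520 (u(L, v) = -109/2520 - 169 = -425989/2520)
(419563 + 46825)*(u(237, 580) + 496700) = (419563 + 46825)*(-425989/2520 + 496700) = 466388*(1251258011/2520) = 145892930308567/630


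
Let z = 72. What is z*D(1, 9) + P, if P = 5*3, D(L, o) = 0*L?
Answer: 15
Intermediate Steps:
D(L, o) = 0
P = 15
z*D(1, 9) + P = 72*0 + 15 = 0 + 15 = 15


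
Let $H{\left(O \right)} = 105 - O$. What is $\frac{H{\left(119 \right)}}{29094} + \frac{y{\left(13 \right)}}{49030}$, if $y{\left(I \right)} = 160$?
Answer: $\frac{198431}{71323941} \approx 0.0027821$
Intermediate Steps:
$\frac{H{\left(119 \right)}}{29094} + \frac{y{\left(13 \right)}}{49030} = \frac{105 - 119}{29094} + \frac{160}{49030} = \left(105 - 119\right) \frac{1}{29094} + 160 \cdot \frac{1}{49030} = \left(-14\right) \frac{1}{29094} + \frac{16}{4903} = - \frac{7}{14547} + \frac{16}{4903} = \frac{198431}{71323941}$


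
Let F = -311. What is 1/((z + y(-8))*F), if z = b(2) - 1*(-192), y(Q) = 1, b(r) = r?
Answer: -1/60645 ≈ -1.6489e-5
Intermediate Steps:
z = 194 (z = 2 - 1*(-192) = 2 + 192 = 194)
1/((z + y(-8))*F) = 1/((194 + 1)*(-311)) = 1/(195*(-311)) = 1/(-60645) = -1/60645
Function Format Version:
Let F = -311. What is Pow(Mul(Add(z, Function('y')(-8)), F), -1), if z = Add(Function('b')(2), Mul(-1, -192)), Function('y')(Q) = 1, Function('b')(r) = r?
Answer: Rational(-1, 60645) ≈ -1.6489e-5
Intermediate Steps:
z = 194 (z = Add(2, Mul(-1, -192)) = Add(2, 192) = 194)
Pow(Mul(Add(z, Function('y')(-8)), F), -1) = Pow(Mul(Add(194, 1), -311), -1) = Pow(Mul(195, -311), -1) = Pow(-60645, -1) = Rational(-1, 60645)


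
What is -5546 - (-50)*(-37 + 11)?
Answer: -6846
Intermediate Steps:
-5546 - (-50)*(-37 + 11) = -5546 - (-50)*(-26) = -5546 - 1*1300 = -5546 - 1300 = -6846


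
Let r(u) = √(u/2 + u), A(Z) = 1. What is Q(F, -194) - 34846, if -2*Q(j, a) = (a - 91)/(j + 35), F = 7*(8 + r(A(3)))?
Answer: -16342033/469 - 57*√6/938 ≈ -34845.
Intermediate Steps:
r(u) = √6*√u/2 (r(u) = √(u*(½) + u) = √(u/2 + u) = √(3*u/2) = √6*√u/2)
F = 56 + 7*√6/2 (F = 7*(8 + √6*√1/2) = 7*(8 + (½)*√6*1) = 7*(8 + √6/2) = 56 + 7*√6/2 ≈ 64.573)
Q(j, a) = -(-91 + a)/(2*(35 + j)) (Q(j, a) = -(a - 91)/(2*(j + 35)) = -(-91 + a)/(2*(35 + j)))
Q(F, -194) - 34846 = (91 - 1*(-194))/(2*(35 + (56 + 7*√6/2))) - 34846 = (91 + 194)/(2*(91 + 7*√6/2)) - 34846 = (½)*285/(91 + 7*√6/2) - 34846 = 285/(2*(91 + 7*√6/2)) - 34846 = -34846 + 285/(2*(91 + 7*√6/2))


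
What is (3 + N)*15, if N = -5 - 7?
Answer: -135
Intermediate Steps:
N = -12
(3 + N)*15 = (3 - 12)*15 = -9*15 = -135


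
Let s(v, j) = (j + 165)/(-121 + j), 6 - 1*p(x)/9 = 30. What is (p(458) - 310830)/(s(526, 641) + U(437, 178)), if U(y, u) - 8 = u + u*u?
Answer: -2073640/212477 ≈ -9.7594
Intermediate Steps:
U(y, u) = 8 + u + u² (U(y, u) = 8 + (u + u*u) = 8 + (u + u²) = 8 + u + u²)
p(x) = -216 (p(x) = 54 - 9*30 = 54 - 270 = -216)
s(v, j) = (165 + j)/(-121 + j)
(p(458) - 310830)/(s(526, 641) + U(437, 178)) = (-216 - 310830)/((165 + 641)/(-121 + 641) + (8 + 178 + 178²)) = -311046/(806/520 + (8 + 178 + 31684)) = -311046/((1/520)*806 + 31870) = -311046/(31/20 + 31870) = -311046/637431/20 = -311046*20/637431 = -2073640/212477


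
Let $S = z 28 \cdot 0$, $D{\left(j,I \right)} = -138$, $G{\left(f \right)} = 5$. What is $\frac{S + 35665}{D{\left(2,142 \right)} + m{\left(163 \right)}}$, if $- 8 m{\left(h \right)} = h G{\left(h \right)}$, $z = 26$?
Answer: $- \frac{285320}{1919} \approx -148.68$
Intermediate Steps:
$m{\left(h \right)} = - \frac{5 h}{8}$ ($m{\left(h \right)} = - \frac{h 5}{8} = - \frac{5 h}{8}$)
$S = 0$ ($S = 26 \cdot 28 \cdot 0 = 728 \cdot 0 = 0$)
$\frac{S + 35665}{D{\left(2,142 \right)} + m{\left(163 \right)}} = \frac{0 + 35665}{-138 - \frac{815}{8}} = \frac{35665}{-138 - \frac{815}{8}} = \frac{35665}{- \frac{1919}{8}} = 35665 \left(- \frac{8}{1919}\right) = - \frac{285320}{1919}$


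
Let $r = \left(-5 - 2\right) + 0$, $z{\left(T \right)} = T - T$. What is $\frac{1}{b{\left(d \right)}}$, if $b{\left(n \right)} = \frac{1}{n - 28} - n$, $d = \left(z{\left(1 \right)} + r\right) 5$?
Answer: $\frac{63}{2204} \approx 0.028584$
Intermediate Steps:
$z{\left(T \right)} = 0$
$r = -7$ ($r = -7 + 0 = -7$)
$d = -35$ ($d = \left(0 - 7\right) 5 = \left(-7\right) 5 = -35$)
$b{\left(n \right)} = \frac{1}{-28 + n} - n$
$\frac{1}{b{\left(d \right)}} = \frac{1}{\frac{1}{-28 - 35} \left(1 - \left(-35\right)^{2} + 28 \left(-35\right)\right)} = \frac{1}{\frac{1}{-63} \left(1 - 1225 - 980\right)} = \frac{1}{\left(- \frac{1}{63}\right) \left(1 - 1225 - 980\right)} = \frac{1}{\left(- \frac{1}{63}\right) \left(-2204\right)} = \frac{1}{\frac{2204}{63}} = \frac{63}{2204}$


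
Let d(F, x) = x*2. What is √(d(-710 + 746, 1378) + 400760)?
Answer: 2*√100879 ≈ 635.23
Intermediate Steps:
d(F, x) = 2*x
√(d(-710 + 746, 1378) + 400760) = √(2*1378 + 400760) = √(2756 + 400760) = √403516 = 2*√100879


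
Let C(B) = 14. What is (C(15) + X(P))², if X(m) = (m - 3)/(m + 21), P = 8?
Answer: 168921/841 ≈ 200.86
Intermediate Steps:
X(m) = (-3 + m)/(21 + m)
(C(15) + X(P))² = (14 + (-3 + 8)/(21 + 8))² = (14 + 5/29)² = (411/29)² = 168921/841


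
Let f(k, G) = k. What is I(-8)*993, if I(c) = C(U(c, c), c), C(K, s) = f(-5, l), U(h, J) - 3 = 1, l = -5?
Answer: -4965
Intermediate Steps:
U(h, J) = 4 (U(h, J) = 3 + 1 = 4)
C(K, s) = -5
I(c) = -5
I(-8)*993 = -5*993 = -4965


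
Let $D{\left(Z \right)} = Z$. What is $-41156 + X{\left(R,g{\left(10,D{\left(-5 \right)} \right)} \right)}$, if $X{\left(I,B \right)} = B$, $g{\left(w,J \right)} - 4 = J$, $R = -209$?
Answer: $-41157$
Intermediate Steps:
$g{\left(w,J \right)} = 4 + J$
$-41156 + X{\left(R,g{\left(10,D{\left(-5 \right)} \right)} \right)} = -41156 + \left(4 - 5\right) = -41156 - 1 = -41157$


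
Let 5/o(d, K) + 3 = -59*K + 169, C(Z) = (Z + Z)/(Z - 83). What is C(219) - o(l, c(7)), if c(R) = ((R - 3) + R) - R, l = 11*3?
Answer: 1567/476 ≈ 3.2920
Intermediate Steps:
C(Z) = 2*Z/(-83 + Z) (C(Z) = (2*Z)/(-83 + Z) = 2*Z/(-83 + Z))
l = 33
c(R) = -3 + R (c(R) = ((-3 + R) + R) - R = (-3 + 2*R) - R = -3 + R)
o(d, K) = 5/(166 - 59*K) (o(d, K) = 5/(-3 + (-59*K + 169)) = 5/(-3 + (169 - 59*K)) = 5/(166 - 59*K))
C(219) - o(l, c(7)) = 2*219/(-83 + 219) - (-5)/(-166 + 59*(-3 + 7)) = 2*219/136 - (-5)/(-166 + 59*4) = 2*219*(1/136) - (-5)/(-166 + 236) = 219/68 - (-5)/70 = 219/68 - 1*(-1/14) = 219/68 + 1/14 = 1567/476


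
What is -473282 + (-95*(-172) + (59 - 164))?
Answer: -457047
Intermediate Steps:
-473282 + (-95*(-172) + (59 - 164)) = -473282 + (16340 - 105) = -473282 + 16235 = -457047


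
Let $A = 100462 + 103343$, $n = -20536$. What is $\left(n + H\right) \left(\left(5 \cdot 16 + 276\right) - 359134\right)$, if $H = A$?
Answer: $-65752885282$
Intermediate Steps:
$A = 203805$
$H = 203805$
$\left(n + H\right) \left(\left(5 \cdot 16 + 276\right) - 359134\right) = \left(-20536 + 203805\right) \left(\left(5 \cdot 16 + 276\right) - 359134\right) = 183269 \left(\left(80 + 276\right) - 359134\right) = 183269 \left(356 - 359134\right) = 183269 \left(-358778\right) = -65752885282$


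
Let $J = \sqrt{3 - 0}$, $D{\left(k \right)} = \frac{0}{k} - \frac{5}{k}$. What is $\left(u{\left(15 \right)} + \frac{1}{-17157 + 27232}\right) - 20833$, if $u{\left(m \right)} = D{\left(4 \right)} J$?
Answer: $- \frac{209892474}{10075} - \frac{5 \sqrt{3}}{4} \approx -20835.0$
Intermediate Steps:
$D{\left(k \right)} = - \frac{5}{k}$ ($D{\left(k \right)} = 0 - \frac{5}{k} = - \frac{5}{k}$)
$J = \sqrt{3}$ ($J = \sqrt{3 + 0} = \sqrt{3} \approx 1.732$)
$u{\left(m \right)} = - \frac{5 \sqrt{3}}{4}$ ($u{\left(m \right)} = - \frac{5}{4} \sqrt{3} = \left(-5\right) \frac{1}{4} \sqrt{3} = - \frac{5 \sqrt{3}}{4}$)
$\left(u{\left(15 \right)} + \frac{1}{-17157 + 27232}\right) - 20833 = \left(- \frac{5 \sqrt{3}}{4} + \frac{1}{-17157 + 27232}\right) - 20833 = \left(- \frac{5 \sqrt{3}}{4} + \frac{1}{10075}\right) - 20833 = \left(\frac{1}{10075} - \frac{5 \sqrt{3}}{4}\right) - 20833 = - \frac{209892474}{10075} - \frac{5 \sqrt{3}}{4}$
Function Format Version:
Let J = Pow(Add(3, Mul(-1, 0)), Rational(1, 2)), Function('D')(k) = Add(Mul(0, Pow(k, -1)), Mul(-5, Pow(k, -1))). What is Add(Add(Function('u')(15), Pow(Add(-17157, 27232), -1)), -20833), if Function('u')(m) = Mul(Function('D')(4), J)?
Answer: Add(Rational(-209892474, 10075), Mul(Rational(-5, 4), Pow(3, Rational(1, 2)))) ≈ -20835.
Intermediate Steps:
Function('D')(k) = Mul(-5, Pow(k, -1)) (Function('D')(k) = Add(0, Mul(-5, Pow(k, -1))) = Mul(-5, Pow(k, -1)))
J = Pow(3, Rational(1, 2)) (J = Pow(Add(3, 0), Rational(1, 2)) = Pow(3, Rational(1, 2)) ≈ 1.7320)
Function('u')(m) = Mul(Rational(-5, 4), Pow(3, Rational(1, 2))) (Function('u')(m) = Mul(Mul(-5, Pow(4, -1)), Pow(3, Rational(1, 2))) = Mul(Mul(-5, Rational(1, 4)), Pow(3, Rational(1, 2))) = Mul(Rational(-5, 4), Pow(3, Rational(1, 2))))
Add(Add(Function('u')(15), Pow(Add(-17157, 27232), -1)), -20833) = Add(Add(Mul(Rational(-5, 4), Pow(3, Rational(1, 2))), Pow(Add(-17157, 27232), -1)), -20833) = Add(Add(Mul(Rational(-5, 4), Pow(3, Rational(1, 2))), Pow(10075, -1)), -20833) = Add(Add(Mul(Rational(-5, 4), Pow(3, Rational(1, 2))), Rational(1, 10075)), -20833) = Add(Add(Rational(1, 10075), Mul(Rational(-5, 4), Pow(3, Rational(1, 2)))), -20833) = Add(Rational(-209892474, 10075), Mul(Rational(-5, 4), Pow(3, Rational(1, 2))))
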